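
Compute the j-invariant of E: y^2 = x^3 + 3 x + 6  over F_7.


Delta = -16(4 a^3 + 27 b^2) mod 7 = 3
-1728 * (4 a)^3 = -1728 * (4*3)^3 mod 7 = 6
j = 6 * 3^(-1) mod 7 = 2

j = 2 (mod 7)


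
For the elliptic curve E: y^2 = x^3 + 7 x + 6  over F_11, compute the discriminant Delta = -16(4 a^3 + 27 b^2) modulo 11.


4 a^3 + 27 b^2 = 4*7^3 + 27*6^2 = 1372 + 972 = 2344
Delta = -16 * (2344) = -37504
Delta mod 11 = 6

Delta = 6 (mod 11)


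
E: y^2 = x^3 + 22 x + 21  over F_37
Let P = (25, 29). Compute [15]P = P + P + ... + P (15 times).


k = 15 = 1111_2 (binary, LSB first: 1111)
Double-and-add from P = (25, 29):
  bit 0 = 1: acc = O + (25, 29) = (25, 29)
  bit 1 = 1: acc = (25, 29) + (3, 22) = (13, 32)
  bit 2 = 1: acc = (13, 32) + (6, 31) = (15, 10)
  bit 3 = 1: acc = (15, 10) + (18, 25) = (29, 31)

15P = (29, 31)


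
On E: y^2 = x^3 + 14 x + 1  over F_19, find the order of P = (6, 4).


Compute successive multiples of P until we hit O:
  1P = (6, 4)
  2P = (8, 13)
  3P = (11, 2)
  4P = (9, 1)
  5P = (5, 14)
  6P = (13, 9)
  7P = (4, 11)
  8P = (7, 9)
  ... (continuing to 27P)
  27P = O

ord(P) = 27


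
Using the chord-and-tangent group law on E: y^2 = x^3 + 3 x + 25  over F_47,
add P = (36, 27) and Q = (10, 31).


P != Q, so use the chord formula.
s = (y2 - y1) / (x2 - x1) = (4) / (21) mod 47 = 36
x3 = s^2 - x1 - x2 mod 47 = 36^2 - 36 - 10 = 28
y3 = s (x1 - x3) - y1 mod 47 = 36 * (36 - 28) - 27 = 26

P + Q = (28, 26)


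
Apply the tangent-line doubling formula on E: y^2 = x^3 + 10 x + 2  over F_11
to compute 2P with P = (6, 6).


Doubling: s = (3 x1^2 + a) / (2 y1)
s = (3*6^2 + 10) / (2*6) mod 11 = 8
x3 = s^2 - 2 x1 mod 11 = 8^2 - 2*6 = 8
y3 = s (x1 - x3) - y1 mod 11 = 8 * (6 - 8) - 6 = 0

2P = (8, 0)


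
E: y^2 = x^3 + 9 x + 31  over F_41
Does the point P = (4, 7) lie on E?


Check whether y^2 = x^3 + 9 x + 31 (mod 41) for (x, y) = (4, 7).
LHS: y^2 = 7^2 mod 41 = 8
RHS: x^3 + 9 x + 31 = 4^3 + 9*4 + 31 mod 41 = 8
LHS = RHS

Yes, on the curve


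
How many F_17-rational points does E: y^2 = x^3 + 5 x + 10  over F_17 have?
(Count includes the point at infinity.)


For each x in F_17, count y with y^2 = x^3 + 5 x + 10 mod 17:
  x = 1: RHS = 16, y in [4, 13]  -> 2 point(s)
  x = 3: RHS = 1, y in [1, 16]  -> 2 point(s)
  x = 4: RHS = 9, y in [3, 14]  -> 2 point(s)
  x = 6: RHS = 1, y in [1, 16]  -> 2 point(s)
  x = 8: RHS = 1, y in [1, 16]  -> 2 point(s)
  x = 9: RHS = 2, y in [6, 11]  -> 2 point(s)
  x = 11: RHS = 2, y in [6, 11]  -> 2 point(s)
  x = 12: RHS = 13, y in [8, 9]  -> 2 point(s)
  x = 14: RHS = 2, y in [6, 11]  -> 2 point(s)
  x = 15: RHS = 9, y in [3, 14]  -> 2 point(s)
  x = 16: RHS = 4, y in [2, 15]  -> 2 point(s)
Affine points: 22. Add the point at infinity: total = 23.

#E(F_17) = 23


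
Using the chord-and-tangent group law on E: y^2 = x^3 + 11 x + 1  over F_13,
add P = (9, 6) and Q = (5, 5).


P != Q, so use the chord formula.
s = (y2 - y1) / (x2 - x1) = (12) / (9) mod 13 = 10
x3 = s^2 - x1 - x2 mod 13 = 10^2 - 9 - 5 = 8
y3 = s (x1 - x3) - y1 mod 13 = 10 * (9 - 8) - 6 = 4

P + Q = (8, 4)


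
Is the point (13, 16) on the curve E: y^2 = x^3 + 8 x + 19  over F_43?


Check whether y^2 = x^3 + 8 x + 19 (mod 43) for (x, y) = (13, 16).
LHS: y^2 = 16^2 mod 43 = 41
RHS: x^3 + 8 x + 19 = 13^3 + 8*13 + 19 mod 43 = 41
LHS = RHS

Yes, on the curve


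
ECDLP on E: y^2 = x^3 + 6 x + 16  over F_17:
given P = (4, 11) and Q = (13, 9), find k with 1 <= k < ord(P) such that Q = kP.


Enumerate multiples of P until we hit Q = (13, 9):
  1P = (4, 11)
  2P = (8, 7)
  3P = (6, 8)
  4P = (5, 16)
  5P = (16, 14)
  6P = (13, 8)
  7P = (2, 11)
  8P = (11, 6)
  9P = (15, 9)
  10P = (0, 13)
  11P = (9, 0)
  12P = (0, 4)
  13P = (15, 8)
  14P = (11, 11)
  15P = (2, 6)
  16P = (13, 9)
Match found at i = 16.

k = 16


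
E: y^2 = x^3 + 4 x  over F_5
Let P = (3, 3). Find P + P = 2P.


Doubling: s = (3 x1^2 + a) / (2 y1)
s = (3*3^2 + 4) / (2*3) mod 5 = 1
x3 = s^2 - 2 x1 mod 5 = 1^2 - 2*3 = 0
y3 = s (x1 - x3) - y1 mod 5 = 1 * (3 - 0) - 3 = 0

2P = (0, 0)


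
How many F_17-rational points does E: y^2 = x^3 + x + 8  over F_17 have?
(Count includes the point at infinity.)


For each x in F_17, count y with y^2 = x^3 + 1 x + 8 mod 17:
  x = 0: RHS = 8, y in [5, 12]  -> 2 point(s)
  x = 2: RHS = 1, y in [1, 16]  -> 2 point(s)
  x = 3: RHS = 4, y in [2, 15]  -> 2 point(s)
  x = 4: RHS = 8, y in [5, 12]  -> 2 point(s)
  x = 5: RHS = 2, y in [6, 11]  -> 2 point(s)
  x = 6: RHS = 9, y in [3, 14]  -> 2 point(s)
  x = 7: RHS = 1, y in [1, 16]  -> 2 point(s)
  x = 8: RHS = 1, y in [1, 16]  -> 2 point(s)
  x = 9: RHS = 15, y in [7, 10]  -> 2 point(s)
  x = 10: RHS = 15, y in [7, 10]  -> 2 point(s)
  x = 13: RHS = 8, y in [5, 12]  -> 2 point(s)
  x = 15: RHS = 15, y in [7, 10]  -> 2 point(s)
Affine points: 24. Add the point at infinity: total = 25.

#E(F_17) = 25


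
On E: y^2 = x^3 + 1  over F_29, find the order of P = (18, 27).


Compute successive multiples of P until we hit O:
  1P = (18, 27)
  2P = (27, 14)
  3P = (9, 18)
  4P = (3, 17)
  5P = (2, 3)
  6P = (4, 23)
  7P = (13, 20)
  8P = (22, 8)
  ... (continuing to 30P)
  30P = O

ord(P) = 30


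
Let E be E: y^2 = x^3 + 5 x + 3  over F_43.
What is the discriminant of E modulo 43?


4 a^3 + 27 b^2 = 4*5^3 + 27*3^2 = 500 + 243 = 743
Delta = -16 * (743) = -11888
Delta mod 43 = 23

Delta = 23 (mod 43)


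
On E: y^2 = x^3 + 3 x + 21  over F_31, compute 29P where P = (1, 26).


k = 29 = 11101_2 (binary, LSB first: 10111)
Double-and-add from P = (1, 26):
  bit 0 = 1: acc = O + (1, 26) = (1, 26)
  bit 1 = 0: acc unchanged = (1, 26)
  bit 2 = 1: acc = (1, 26) + (4, 2) = (28, 4)
  bit 3 = 1: acc = (28, 4) + (17, 26) = (21, 13)
  bit 4 = 1: acc = (21, 13) + (2, 2) = (28, 27)

29P = (28, 27)


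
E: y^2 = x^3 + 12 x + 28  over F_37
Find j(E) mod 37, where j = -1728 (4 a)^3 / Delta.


Delta = -16(4 a^3 + 27 b^2) mod 37 = 11
-1728 * (4 a)^3 = -1728 * (4*12)^3 mod 37 = 26
j = 26 * 11^(-1) mod 37 = 36

j = 36 (mod 37)


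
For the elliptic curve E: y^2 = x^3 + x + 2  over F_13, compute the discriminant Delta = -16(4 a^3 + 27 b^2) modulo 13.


4 a^3 + 27 b^2 = 4*1^3 + 27*2^2 = 4 + 108 = 112
Delta = -16 * (112) = -1792
Delta mod 13 = 2

Delta = 2 (mod 13)


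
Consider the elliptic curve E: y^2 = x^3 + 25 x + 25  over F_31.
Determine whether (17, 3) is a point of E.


Check whether y^2 = x^3 + 25 x + 25 (mod 31) for (x, y) = (17, 3).
LHS: y^2 = 3^2 mod 31 = 9
RHS: x^3 + 25 x + 25 = 17^3 + 25*17 + 25 mod 31 = 0
LHS != RHS

No, not on the curve


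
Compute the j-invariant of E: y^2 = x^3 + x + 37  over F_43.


Delta = -16(4 a^3 + 27 b^2) mod 43 = 36
-1728 * (4 a)^3 = -1728 * (4*1)^3 mod 43 = 4
j = 4 * 36^(-1) mod 43 = 24

j = 24 (mod 43)


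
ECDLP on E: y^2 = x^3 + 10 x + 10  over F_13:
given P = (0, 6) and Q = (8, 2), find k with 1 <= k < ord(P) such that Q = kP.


Enumerate multiples of P until we hit Q = (8, 2):
  1P = (0, 6)
  2P = (9, 6)
  3P = (4, 7)
  4P = (5, 9)
  5P = (12, 5)
  6P = (2, 5)
  7P = (8, 11)
  8P = (6, 0)
  9P = (8, 2)
Match found at i = 9.

k = 9


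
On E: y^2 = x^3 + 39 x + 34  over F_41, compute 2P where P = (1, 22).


Doubling: s = (3 x1^2 + a) / (2 y1)
s = (3*1^2 + 39) / (2*22) mod 41 = 14
x3 = s^2 - 2 x1 mod 41 = 14^2 - 2*1 = 30
y3 = s (x1 - x3) - y1 mod 41 = 14 * (1 - 30) - 22 = 23

2P = (30, 23)


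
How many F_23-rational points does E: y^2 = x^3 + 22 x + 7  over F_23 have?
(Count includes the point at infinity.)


For each x in F_23, count y with y^2 = x^3 + 22 x + 7 mod 23:
  x = 2: RHS = 13, y in [6, 17]  -> 2 point(s)
  x = 3: RHS = 8, y in [10, 13]  -> 2 point(s)
  x = 5: RHS = 12, y in [9, 14]  -> 2 point(s)
  x = 10: RHS = 8, y in [10, 13]  -> 2 point(s)
  x = 11: RHS = 16, y in [4, 19]  -> 2 point(s)
  x = 13: RHS = 6, y in [11, 12]  -> 2 point(s)
  x = 14: RHS = 0, y in [0]  -> 1 point(s)
  x = 15: RHS = 9, y in [3, 20]  -> 2 point(s)
  x = 16: RHS = 16, y in [4, 19]  -> 2 point(s)
  x = 17: RHS = 4, y in [2, 21]  -> 2 point(s)
  x = 18: RHS = 2, y in [5, 18]  -> 2 point(s)
  x = 19: RHS = 16, y in [4, 19]  -> 2 point(s)
  x = 20: RHS = 6, y in [11, 12]  -> 2 point(s)
  x = 21: RHS = 1, y in [1, 22]  -> 2 point(s)
Affine points: 27. Add the point at infinity: total = 28.

#E(F_23) = 28


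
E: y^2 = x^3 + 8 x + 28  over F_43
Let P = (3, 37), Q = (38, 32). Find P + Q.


P != Q, so use the chord formula.
s = (y2 - y1) / (x2 - x1) = (38) / (35) mod 43 = 6
x3 = s^2 - x1 - x2 mod 43 = 6^2 - 3 - 38 = 38
y3 = s (x1 - x3) - y1 mod 43 = 6 * (3 - 38) - 37 = 11

P + Q = (38, 11)


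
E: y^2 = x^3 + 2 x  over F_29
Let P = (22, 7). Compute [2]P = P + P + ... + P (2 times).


k = 2 = 10_2 (binary, LSB first: 01)
Double-and-add from P = (22, 7):
  bit 0 = 0: acc unchanged = O
  bit 1 = 1: acc = O + (20, 6) = (20, 6)

2P = (20, 6)


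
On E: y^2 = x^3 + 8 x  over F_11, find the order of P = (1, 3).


Compute successive multiples of P until we hit O:
  1P = (1, 3)
  2P = (9, 8)
  3P = (5, 0)
  4P = (9, 3)
  5P = (1, 8)
  6P = O

ord(P) = 6


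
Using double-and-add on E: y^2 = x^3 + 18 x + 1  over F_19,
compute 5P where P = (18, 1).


k = 5 = 101_2 (binary, LSB first: 101)
Double-and-add from P = (18, 1):
  bit 0 = 1: acc = O + (18, 1) = (18, 1)
  bit 1 = 0: acc unchanged = (18, 1)
  bit 2 = 1: acc = (18, 1) + (0, 1) = (1, 18)

5P = (1, 18)


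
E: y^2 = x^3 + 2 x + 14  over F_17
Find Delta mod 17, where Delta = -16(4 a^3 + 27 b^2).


4 a^3 + 27 b^2 = 4*2^3 + 27*14^2 = 32 + 5292 = 5324
Delta = -16 * (5324) = -85184
Delta mod 17 = 3

Delta = 3 (mod 17)


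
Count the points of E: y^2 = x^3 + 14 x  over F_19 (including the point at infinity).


For each x in F_19, count y with y^2 = x^3 + 14 x + 0 mod 19:
  x = 0: RHS = 0, y in [0]  -> 1 point(s)
  x = 2: RHS = 17, y in [6, 13]  -> 2 point(s)
  x = 4: RHS = 6, y in [5, 14]  -> 2 point(s)
  x = 5: RHS = 5, y in [9, 10]  -> 2 point(s)
  x = 7: RHS = 4, y in [2, 17]  -> 2 point(s)
  x = 8: RHS = 16, y in [4, 15]  -> 2 point(s)
  x = 9: RHS = 0, y in [0]  -> 1 point(s)
  x = 10: RHS = 0, y in [0]  -> 1 point(s)
  x = 13: RHS = 4, y in [2, 17]  -> 2 point(s)
  x = 16: RHS = 7, y in [8, 11]  -> 2 point(s)
  x = 18: RHS = 4, y in [2, 17]  -> 2 point(s)
Affine points: 19. Add the point at infinity: total = 20.

#E(F_19) = 20


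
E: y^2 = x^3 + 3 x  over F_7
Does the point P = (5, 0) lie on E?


Check whether y^2 = x^3 + 3 x + 0 (mod 7) for (x, y) = (5, 0).
LHS: y^2 = 0^2 mod 7 = 0
RHS: x^3 + 3 x + 0 = 5^3 + 3*5 + 0 mod 7 = 0
LHS = RHS

Yes, on the curve


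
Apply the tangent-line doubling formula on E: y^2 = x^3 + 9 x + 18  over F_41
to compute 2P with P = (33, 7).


Doubling: s = (3 x1^2 + a) / (2 y1)
s = (3*33^2 + 9) / (2*7) mod 41 = 29
x3 = s^2 - 2 x1 mod 41 = 29^2 - 2*33 = 37
y3 = s (x1 - x3) - y1 mod 41 = 29 * (33 - 37) - 7 = 0

2P = (37, 0)


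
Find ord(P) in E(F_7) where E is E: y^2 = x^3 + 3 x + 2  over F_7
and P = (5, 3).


Compute successive multiples of P until we hit O:
  1P = (5, 3)
  2P = (5, 4)
  3P = O

ord(P) = 3


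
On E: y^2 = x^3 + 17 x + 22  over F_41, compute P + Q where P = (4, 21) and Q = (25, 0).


P != Q, so use the chord formula.
s = (y2 - y1) / (x2 - x1) = (20) / (21) mod 41 = 40
x3 = s^2 - x1 - x2 mod 41 = 40^2 - 4 - 25 = 13
y3 = s (x1 - x3) - y1 mod 41 = 40 * (4 - 13) - 21 = 29

P + Q = (13, 29)


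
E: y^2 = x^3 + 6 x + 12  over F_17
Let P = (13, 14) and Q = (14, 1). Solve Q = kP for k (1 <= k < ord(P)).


Enumerate multiples of P until we hit Q = (14, 1):
  1P = (13, 14)
  2P = (4, 7)
  3P = (9, 8)
  4P = (10, 16)
  5P = (2, 7)
  6P = (1, 6)
  7P = (11, 10)
  8P = (14, 1)
Match found at i = 8.

k = 8


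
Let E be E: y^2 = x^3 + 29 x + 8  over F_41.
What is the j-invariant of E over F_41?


Delta = -16(4 a^3 + 27 b^2) mod 41 = 1
-1728 * (4 a)^3 = -1728 * (4*29)^3 mod 41 = 8
j = 8 * 1^(-1) mod 41 = 8

j = 8 (mod 41)


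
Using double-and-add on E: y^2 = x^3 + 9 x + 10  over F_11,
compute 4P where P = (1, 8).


k = 4 = 100_2 (binary, LSB first: 001)
Double-and-add from P = (1, 8):
  bit 0 = 0: acc unchanged = O
  bit 1 = 0: acc unchanged = O
  bit 2 = 1: acc = O + (8, 0) = (8, 0)

4P = (8, 0)


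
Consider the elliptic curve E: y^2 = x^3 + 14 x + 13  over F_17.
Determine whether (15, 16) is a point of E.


Check whether y^2 = x^3 + 14 x + 13 (mod 17) for (x, y) = (15, 16).
LHS: y^2 = 16^2 mod 17 = 1
RHS: x^3 + 14 x + 13 = 15^3 + 14*15 + 13 mod 17 = 11
LHS != RHS

No, not on the curve


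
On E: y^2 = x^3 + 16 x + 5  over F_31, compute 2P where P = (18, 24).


Doubling: s = (3 x1^2 + a) / (2 y1)
s = (3*18^2 + 16) / (2*24) mod 31 = 18
x3 = s^2 - 2 x1 mod 31 = 18^2 - 2*18 = 9
y3 = s (x1 - x3) - y1 mod 31 = 18 * (18 - 9) - 24 = 14

2P = (9, 14)


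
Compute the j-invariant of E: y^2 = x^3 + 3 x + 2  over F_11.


Delta = -16(4 a^3 + 27 b^2) mod 11 = 9
-1728 * (4 a)^3 = -1728 * (4*3)^3 mod 11 = 10
j = 10 * 9^(-1) mod 11 = 6

j = 6 (mod 11)


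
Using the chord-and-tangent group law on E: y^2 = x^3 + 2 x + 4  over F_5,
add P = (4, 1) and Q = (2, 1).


P != Q, so use the chord formula.
s = (y2 - y1) / (x2 - x1) = (0) / (3) mod 5 = 0
x3 = s^2 - x1 - x2 mod 5 = 0^2 - 4 - 2 = 4
y3 = s (x1 - x3) - y1 mod 5 = 0 * (4 - 4) - 1 = 4

P + Q = (4, 4)


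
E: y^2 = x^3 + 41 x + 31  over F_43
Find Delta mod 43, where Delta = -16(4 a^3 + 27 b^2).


4 a^3 + 27 b^2 = 4*41^3 + 27*31^2 = 275684 + 25947 = 301631
Delta = -16 * (301631) = -4826096
Delta mod 43 = 9

Delta = 9 (mod 43)


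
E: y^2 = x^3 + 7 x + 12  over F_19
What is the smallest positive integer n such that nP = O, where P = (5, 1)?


Compute successive multiples of P until we hit O:
  1P = (5, 1)
  2P = (18, 17)
  3P = (1, 1)
  4P = (13, 18)
  5P = (7, 9)
  6P = (4, 3)
  7P = (14, 17)
  8P = (17, 3)
  ... (continuing to 22P)
  22P = O

ord(P) = 22


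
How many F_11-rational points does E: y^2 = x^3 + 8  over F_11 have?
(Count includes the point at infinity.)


For each x in F_11, count y with y^2 = x^3 + 0 x + 8 mod 11:
  x = 1: RHS = 9, y in [3, 8]  -> 2 point(s)
  x = 2: RHS = 5, y in [4, 7]  -> 2 point(s)
  x = 5: RHS = 1, y in [1, 10]  -> 2 point(s)
  x = 6: RHS = 4, y in [2, 9]  -> 2 point(s)
  x = 8: RHS = 3, y in [5, 6]  -> 2 point(s)
  x = 9: RHS = 0, y in [0]  -> 1 point(s)
Affine points: 11. Add the point at infinity: total = 12.

#E(F_11) = 12


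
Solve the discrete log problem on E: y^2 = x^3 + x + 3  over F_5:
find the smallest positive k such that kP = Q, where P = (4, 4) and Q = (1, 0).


Enumerate multiples of P until we hit Q = (1, 0):
  1P = (4, 4)
  2P = (1, 0)
Match found at i = 2.

k = 2


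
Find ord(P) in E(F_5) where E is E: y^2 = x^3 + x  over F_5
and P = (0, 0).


Compute successive multiples of P until we hit O:
  1P = (0, 0)
  2P = O

ord(P) = 2


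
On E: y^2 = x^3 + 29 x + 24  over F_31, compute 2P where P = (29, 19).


Doubling: s = (3 x1^2 + a) / (2 y1)
s = (3*29^2 + 29) / (2*19) mod 31 = 28
x3 = s^2 - 2 x1 mod 31 = 28^2 - 2*29 = 13
y3 = s (x1 - x3) - y1 mod 31 = 28 * (29 - 13) - 19 = 26

2P = (13, 26)


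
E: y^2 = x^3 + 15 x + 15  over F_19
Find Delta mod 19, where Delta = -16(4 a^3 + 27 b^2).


4 a^3 + 27 b^2 = 4*15^3 + 27*15^2 = 13500 + 6075 = 19575
Delta = -16 * (19575) = -313200
Delta mod 19 = 15

Delta = 15 (mod 19)


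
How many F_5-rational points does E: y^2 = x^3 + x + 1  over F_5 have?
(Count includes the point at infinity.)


For each x in F_5, count y with y^2 = x^3 + 1 x + 1 mod 5:
  x = 0: RHS = 1, y in [1, 4]  -> 2 point(s)
  x = 2: RHS = 1, y in [1, 4]  -> 2 point(s)
  x = 3: RHS = 1, y in [1, 4]  -> 2 point(s)
  x = 4: RHS = 4, y in [2, 3]  -> 2 point(s)
Affine points: 8. Add the point at infinity: total = 9.

#E(F_5) = 9


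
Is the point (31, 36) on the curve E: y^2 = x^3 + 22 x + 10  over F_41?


Check whether y^2 = x^3 + 22 x + 10 (mod 41) for (x, y) = (31, 36).
LHS: y^2 = 36^2 mod 41 = 25
RHS: x^3 + 22 x + 10 = 31^3 + 22*31 + 10 mod 41 = 20
LHS != RHS

No, not on the curve


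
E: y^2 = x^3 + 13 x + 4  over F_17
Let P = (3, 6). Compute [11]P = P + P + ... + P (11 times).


k = 11 = 1011_2 (binary, LSB first: 1101)
Double-and-add from P = (3, 6):
  bit 0 = 1: acc = O + (3, 6) = (3, 6)
  bit 1 = 1: acc = (3, 6) + (7, 9) = (15, 2)
  bit 2 = 0: acc unchanged = (15, 2)
  bit 3 = 1: acc = (15, 2) + (11, 13) = (6, 3)

11P = (6, 3)


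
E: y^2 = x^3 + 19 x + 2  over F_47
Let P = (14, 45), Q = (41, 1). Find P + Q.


P != Q, so use the chord formula.
s = (y2 - y1) / (x2 - x1) = (3) / (27) mod 47 = 21
x3 = s^2 - x1 - x2 mod 47 = 21^2 - 14 - 41 = 10
y3 = s (x1 - x3) - y1 mod 47 = 21 * (14 - 10) - 45 = 39

P + Q = (10, 39)


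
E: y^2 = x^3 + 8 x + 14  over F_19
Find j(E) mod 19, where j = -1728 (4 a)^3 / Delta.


Delta = -16(4 a^3 + 27 b^2) mod 19 = 18
-1728 * (4 a)^3 = -1728 * (4*8)^3 mod 19 = 12
j = 12 * 18^(-1) mod 19 = 7

j = 7 (mod 19)


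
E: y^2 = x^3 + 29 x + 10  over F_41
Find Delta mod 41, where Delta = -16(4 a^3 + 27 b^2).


4 a^3 + 27 b^2 = 4*29^3 + 27*10^2 = 97556 + 2700 = 100256
Delta = -16 * (100256) = -1604096
Delta mod 41 = 29

Delta = 29 (mod 41)


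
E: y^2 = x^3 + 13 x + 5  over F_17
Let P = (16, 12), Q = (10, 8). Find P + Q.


P != Q, so use the chord formula.
s = (y2 - y1) / (x2 - x1) = (13) / (11) mod 17 = 12
x3 = s^2 - x1 - x2 mod 17 = 12^2 - 16 - 10 = 16
y3 = s (x1 - x3) - y1 mod 17 = 12 * (16 - 16) - 12 = 5

P + Q = (16, 5)


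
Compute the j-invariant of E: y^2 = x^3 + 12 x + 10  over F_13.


Delta = -16(4 a^3 + 27 b^2) mod 13 = 11
-1728 * (4 a)^3 = -1728 * (4*12)^3 mod 13 = 1
j = 1 * 11^(-1) mod 13 = 6

j = 6 (mod 13)


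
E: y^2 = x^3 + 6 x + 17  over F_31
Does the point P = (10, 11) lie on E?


Check whether y^2 = x^3 + 6 x + 17 (mod 31) for (x, y) = (10, 11).
LHS: y^2 = 11^2 mod 31 = 28
RHS: x^3 + 6 x + 17 = 10^3 + 6*10 + 17 mod 31 = 23
LHS != RHS

No, not on the curve


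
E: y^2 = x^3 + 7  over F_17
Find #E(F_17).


For each x in F_17, count y with y^2 = x^3 + 0 x + 7 mod 17:
  x = 1: RHS = 8, y in [5, 12]  -> 2 point(s)
  x = 2: RHS = 15, y in [7, 10]  -> 2 point(s)
  x = 3: RHS = 0, y in [0]  -> 1 point(s)
  x = 5: RHS = 13, y in [8, 9]  -> 2 point(s)
  x = 6: RHS = 2, y in [6, 11]  -> 2 point(s)
  x = 8: RHS = 9, y in [3, 14]  -> 2 point(s)
  x = 10: RHS = 4, y in [2, 15]  -> 2 point(s)
  x = 12: RHS = 1, y in [1, 16]  -> 2 point(s)
  x = 15: RHS = 16, y in [4, 13]  -> 2 point(s)
Affine points: 17. Add the point at infinity: total = 18.

#E(F_17) = 18


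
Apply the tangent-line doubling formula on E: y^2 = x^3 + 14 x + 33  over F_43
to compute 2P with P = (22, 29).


Doubling: s = (3 x1^2 + a) / (2 y1)
s = (3*22^2 + 14) / (2*29) mod 43 = 6
x3 = s^2 - 2 x1 mod 43 = 6^2 - 2*22 = 35
y3 = s (x1 - x3) - y1 mod 43 = 6 * (22 - 35) - 29 = 22

2P = (35, 22)


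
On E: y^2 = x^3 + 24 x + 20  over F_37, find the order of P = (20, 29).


Compute successive multiples of P until we hit O:
  1P = (20, 29)
  2P = (31, 17)
  3P = (30, 29)
  4P = (24, 8)
  5P = (9, 15)
  6P = (35, 36)
  7P = (23, 14)
  8P = (19, 3)
  ... (continuing to 30P)
  30P = O

ord(P) = 30


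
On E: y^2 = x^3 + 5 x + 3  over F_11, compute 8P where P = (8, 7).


k = 8 = 1000_2 (binary, LSB first: 0001)
Double-and-add from P = (8, 7):
  bit 0 = 0: acc unchanged = O
  bit 1 = 0: acc unchanged = O
  bit 2 = 0: acc unchanged = O
  bit 3 = 1: acc = O + (8, 4) = (8, 4)

8P = (8, 4)


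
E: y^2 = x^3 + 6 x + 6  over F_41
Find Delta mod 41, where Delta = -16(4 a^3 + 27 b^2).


4 a^3 + 27 b^2 = 4*6^3 + 27*6^2 = 864 + 972 = 1836
Delta = -16 * (1836) = -29376
Delta mod 41 = 21

Delta = 21 (mod 41)


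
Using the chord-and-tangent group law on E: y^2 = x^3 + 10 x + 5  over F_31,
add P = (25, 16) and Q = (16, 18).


P != Q, so use the chord formula.
s = (y2 - y1) / (x2 - x1) = (2) / (22) mod 31 = 17
x3 = s^2 - x1 - x2 mod 31 = 17^2 - 25 - 16 = 0
y3 = s (x1 - x3) - y1 mod 31 = 17 * (25 - 0) - 16 = 6

P + Q = (0, 6)


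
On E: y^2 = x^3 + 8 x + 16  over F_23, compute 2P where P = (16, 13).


Doubling: s = (3 x1^2 + a) / (2 y1)
s = (3*16^2 + 8) / (2*13) mod 23 = 21
x3 = s^2 - 2 x1 mod 23 = 21^2 - 2*16 = 18
y3 = s (x1 - x3) - y1 mod 23 = 21 * (16 - 18) - 13 = 14

2P = (18, 14)


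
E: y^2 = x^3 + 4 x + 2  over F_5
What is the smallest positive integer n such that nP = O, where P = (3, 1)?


Compute successive multiples of P until we hit O:
  1P = (3, 1)
  2P = (3, 4)
  3P = O

ord(P) = 3


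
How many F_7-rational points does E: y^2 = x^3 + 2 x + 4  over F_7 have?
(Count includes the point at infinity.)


For each x in F_7, count y with y^2 = x^3 + 2 x + 4 mod 7:
  x = 0: RHS = 4, y in [2, 5]  -> 2 point(s)
  x = 1: RHS = 0, y in [0]  -> 1 point(s)
  x = 2: RHS = 2, y in [3, 4]  -> 2 point(s)
  x = 3: RHS = 2, y in [3, 4]  -> 2 point(s)
  x = 6: RHS = 1, y in [1, 6]  -> 2 point(s)
Affine points: 9. Add the point at infinity: total = 10.

#E(F_7) = 10


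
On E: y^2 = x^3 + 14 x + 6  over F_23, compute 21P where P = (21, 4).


k = 21 = 10101_2 (binary, LSB first: 10101)
Double-and-add from P = (21, 4):
  bit 0 = 1: acc = O + (21, 4) = (21, 4)
  bit 1 = 0: acc unchanged = (21, 4)
  bit 2 = 1: acc = (21, 4) + (14, 5) = (19, 22)
  bit 3 = 0: acc unchanged = (19, 22)
  bit 4 = 1: acc = (19, 22) + (8, 3) = (14, 18)

21P = (14, 18)


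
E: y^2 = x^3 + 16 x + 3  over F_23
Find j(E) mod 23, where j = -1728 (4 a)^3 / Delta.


Delta = -16(4 a^3 + 27 b^2) mod 23 = 9
-1728 * (4 a)^3 = -1728 * (4*16)^3 mod 23 = 7
j = 7 * 9^(-1) mod 23 = 11

j = 11 (mod 23)


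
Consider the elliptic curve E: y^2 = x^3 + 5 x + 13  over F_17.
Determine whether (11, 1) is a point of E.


Check whether y^2 = x^3 + 5 x + 13 (mod 17) for (x, y) = (11, 1).
LHS: y^2 = 1^2 mod 17 = 1
RHS: x^3 + 5 x + 13 = 11^3 + 5*11 + 13 mod 17 = 5
LHS != RHS

No, not on the curve


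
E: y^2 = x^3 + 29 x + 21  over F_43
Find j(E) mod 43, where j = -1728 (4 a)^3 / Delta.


Delta = -16(4 a^3 + 27 b^2) mod 43 = 25
-1728 * (4 a)^3 = -1728 * (4*29)^3 mod 43 = 32
j = 32 * 25^(-1) mod 43 = 3

j = 3 (mod 43)


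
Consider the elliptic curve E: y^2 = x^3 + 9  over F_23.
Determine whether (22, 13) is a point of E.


Check whether y^2 = x^3 + 0 x + 9 (mod 23) for (x, y) = (22, 13).
LHS: y^2 = 13^2 mod 23 = 8
RHS: x^3 + 0 x + 9 = 22^3 + 0*22 + 9 mod 23 = 8
LHS = RHS

Yes, on the curve


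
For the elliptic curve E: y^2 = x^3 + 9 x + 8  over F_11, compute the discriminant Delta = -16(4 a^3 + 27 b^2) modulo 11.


4 a^3 + 27 b^2 = 4*9^3 + 27*8^2 = 2916 + 1728 = 4644
Delta = -16 * (4644) = -74304
Delta mod 11 = 1

Delta = 1 (mod 11)


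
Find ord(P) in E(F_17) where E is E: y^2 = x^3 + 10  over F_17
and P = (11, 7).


Compute successive multiples of P until we hit O:
  1P = (11, 7)
  2P = (16, 3)
  3P = (9, 5)
  4P = (15, 6)
  5P = (7, 9)
  6P = (12, 2)
  7P = (2, 16)
  8P = (5, 4)
  ... (continuing to 18P)
  18P = O

ord(P) = 18


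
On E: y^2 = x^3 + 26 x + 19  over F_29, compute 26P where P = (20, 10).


k = 26 = 11010_2 (binary, LSB first: 01011)
Double-and-add from P = (20, 10):
  bit 0 = 0: acc unchanged = O
  bit 1 = 1: acc = O + (17, 26) = (17, 26)
  bit 2 = 0: acc unchanged = (17, 26)
  bit 3 = 1: acc = (17, 26) + (21, 16) = (19, 8)
  bit 4 = 1: acc = (19, 8) + (12, 0) = (7, 14)

26P = (7, 14)


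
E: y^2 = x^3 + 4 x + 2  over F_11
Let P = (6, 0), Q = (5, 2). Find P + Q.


P != Q, so use the chord formula.
s = (y2 - y1) / (x2 - x1) = (2) / (10) mod 11 = 9
x3 = s^2 - x1 - x2 mod 11 = 9^2 - 6 - 5 = 4
y3 = s (x1 - x3) - y1 mod 11 = 9 * (6 - 4) - 0 = 7

P + Q = (4, 7)


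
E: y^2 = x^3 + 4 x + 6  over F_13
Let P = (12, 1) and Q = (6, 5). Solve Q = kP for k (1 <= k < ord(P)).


Enumerate multiples of P until we hit Q = (6, 5):
  1P = (12, 1)
  2P = (11, 9)
  3P = (2, 10)
  4P = (8, 11)
  5P = (9, 11)
  6P = (6, 5)
Match found at i = 6.

k = 6


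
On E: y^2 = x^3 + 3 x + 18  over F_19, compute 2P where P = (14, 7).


Doubling: s = (3 x1^2 + a) / (2 y1)
s = (3*14^2 + 3) / (2*7) mod 19 = 11
x3 = s^2 - 2 x1 mod 19 = 11^2 - 2*14 = 17
y3 = s (x1 - x3) - y1 mod 19 = 11 * (14 - 17) - 7 = 17

2P = (17, 17)


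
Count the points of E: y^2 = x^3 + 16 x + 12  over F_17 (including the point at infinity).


For each x in F_17, count y with y^2 = x^3 + 16 x + 12 mod 17:
  x = 2: RHS = 1, y in [1, 16]  -> 2 point(s)
  x = 3: RHS = 2, y in [6, 11]  -> 2 point(s)
  x = 4: RHS = 4, y in [2, 15]  -> 2 point(s)
  x = 5: RHS = 13, y in [8, 9]  -> 2 point(s)
  x = 6: RHS = 1, y in [1, 16]  -> 2 point(s)
  x = 7: RHS = 8, y in [5, 12]  -> 2 point(s)
  x = 9: RHS = 1, y in [1, 16]  -> 2 point(s)
  x = 10: RHS = 16, y in [4, 13]  -> 2 point(s)
Affine points: 16. Add the point at infinity: total = 17.

#E(F_17) = 17


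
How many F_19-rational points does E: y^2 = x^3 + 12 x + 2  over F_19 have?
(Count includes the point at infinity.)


For each x in F_19, count y with y^2 = x^3 + 12 x + 2 mod 19:
  x = 4: RHS = 0, y in [0]  -> 1 point(s)
  x = 5: RHS = 16, y in [4, 15]  -> 2 point(s)
  x = 6: RHS = 5, y in [9, 10]  -> 2 point(s)
  x = 7: RHS = 11, y in [7, 12]  -> 2 point(s)
  x = 10: RHS = 1, y in [1, 18]  -> 2 point(s)
  x = 14: RHS = 7, y in [8, 11]  -> 2 point(s)
  x = 15: RHS = 4, y in [2, 17]  -> 2 point(s)
Affine points: 13. Add the point at infinity: total = 14.

#E(F_19) = 14


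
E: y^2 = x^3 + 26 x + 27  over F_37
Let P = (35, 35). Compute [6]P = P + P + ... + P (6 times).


k = 6 = 110_2 (binary, LSB first: 011)
Double-and-add from P = (35, 35):
  bit 0 = 0: acc unchanged = O
  bit 1 = 1: acc = O + (11, 33) = (11, 33)
  bit 2 = 1: acc = (11, 33) + (27, 5) = (9, 19)

6P = (9, 19)


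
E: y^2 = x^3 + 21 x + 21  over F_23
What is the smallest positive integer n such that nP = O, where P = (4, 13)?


Compute successive multiples of P until we hit O:
  1P = (4, 13)
  2P = (15, 10)
  3P = (17, 1)
  4P = (20, 0)
  5P = (17, 22)
  6P = (15, 13)
  7P = (4, 10)
  8P = O

ord(P) = 8


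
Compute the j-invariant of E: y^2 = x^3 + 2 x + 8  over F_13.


Delta = -16(4 a^3 + 27 b^2) mod 13 = 11
-1728 * (4 a)^3 = -1728 * (4*2)^3 mod 13 = 5
j = 5 * 11^(-1) mod 13 = 4

j = 4 (mod 13)


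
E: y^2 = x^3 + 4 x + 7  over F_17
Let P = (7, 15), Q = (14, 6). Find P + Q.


P != Q, so use the chord formula.
s = (y2 - y1) / (x2 - x1) = (8) / (7) mod 17 = 6
x3 = s^2 - x1 - x2 mod 17 = 6^2 - 7 - 14 = 15
y3 = s (x1 - x3) - y1 mod 17 = 6 * (7 - 15) - 15 = 5

P + Q = (15, 5)


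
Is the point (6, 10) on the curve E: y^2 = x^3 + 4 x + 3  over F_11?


Check whether y^2 = x^3 + 4 x + 3 (mod 11) for (x, y) = (6, 10).
LHS: y^2 = 10^2 mod 11 = 1
RHS: x^3 + 4 x + 3 = 6^3 + 4*6 + 3 mod 11 = 1
LHS = RHS

Yes, on the curve


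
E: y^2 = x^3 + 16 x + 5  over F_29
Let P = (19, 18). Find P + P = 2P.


Doubling: s = (3 x1^2 + a) / (2 y1)
s = (3*19^2 + 16) / (2*18) mod 29 = 12
x3 = s^2 - 2 x1 mod 29 = 12^2 - 2*19 = 19
y3 = s (x1 - x3) - y1 mod 29 = 12 * (19 - 19) - 18 = 11

2P = (19, 11)


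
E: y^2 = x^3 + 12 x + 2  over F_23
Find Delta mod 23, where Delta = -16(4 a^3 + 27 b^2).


4 a^3 + 27 b^2 = 4*12^3 + 27*2^2 = 6912 + 108 = 7020
Delta = -16 * (7020) = -112320
Delta mod 23 = 12

Delta = 12 (mod 23)


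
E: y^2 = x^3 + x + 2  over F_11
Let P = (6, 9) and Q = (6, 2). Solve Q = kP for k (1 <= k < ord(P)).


Enumerate multiples of P until we hit Q = (6, 2):
  1P = (6, 9)
  2P = (8, 7)
  3P = (9, 5)
  4P = (10, 0)
  5P = (9, 6)
  6P = (8, 4)
  7P = (6, 2)
Match found at i = 7.

k = 7


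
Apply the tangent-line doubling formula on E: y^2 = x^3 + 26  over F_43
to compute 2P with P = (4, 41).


Doubling: s = (3 x1^2 + a) / (2 y1)
s = (3*4^2 + 0) / (2*41) mod 43 = 31
x3 = s^2 - 2 x1 mod 43 = 31^2 - 2*4 = 7
y3 = s (x1 - x3) - y1 mod 43 = 31 * (4 - 7) - 41 = 38

2P = (7, 38)


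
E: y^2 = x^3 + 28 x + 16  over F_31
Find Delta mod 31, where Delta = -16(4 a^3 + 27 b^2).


4 a^3 + 27 b^2 = 4*28^3 + 27*16^2 = 87808 + 6912 = 94720
Delta = -16 * (94720) = -1515520
Delta mod 31 = 8

Delta = 8 (mod 31)


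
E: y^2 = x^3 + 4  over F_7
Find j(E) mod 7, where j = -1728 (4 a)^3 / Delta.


Delta = -16(4 a^3 + 27 b^2) mod 7 = 4
-1728 * (4 a)^3 = -1728 * (4*0)^3 mod 7 = 0
j = 0 * 4^(-1) mod 7 = 0

j = 0 (mod 7)


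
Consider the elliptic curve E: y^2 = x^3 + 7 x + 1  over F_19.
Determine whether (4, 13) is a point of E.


Check whether y^2 = x^3 + 7 x + 1 (mod 19) for (x, y) = (4, 13).
LHS: y^2 = 13^2 mod 19 = 17
RHS: x^3 + 7 x + 1 = 4^3 + 7*4 + 1 mod 19 = 17
LHS = RHS

Yes, on the curve


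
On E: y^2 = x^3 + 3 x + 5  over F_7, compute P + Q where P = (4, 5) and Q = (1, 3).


P != Q, so use the chord formula.
s = (y2 - y1) / (x2 - x1) = (5) / (4) mod 7 = 3
x3 = s^2 - x1 - x2 mod 7 = 3^2 - 4 - 1 = 4
y3 = s (x1 - x3) - y1 mod 7 = 3 * (4 - 4) - 5 = 2

P + Q = (4, 2)


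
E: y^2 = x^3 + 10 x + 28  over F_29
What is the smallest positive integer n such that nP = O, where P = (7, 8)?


Compute successive multiples of P until we hit O:
  1P = (7, 8)
  2P = (21, 25)
  3P = (26, 0)
  4P = (21, 4)
  5P = (7, 21)
  6P = O

ord(P) = 6


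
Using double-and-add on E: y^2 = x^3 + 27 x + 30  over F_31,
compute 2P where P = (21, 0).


k = 2 = 10_2 (binary, LSB first: 01)
Double-and-add from P = (21, 0):
  bit 0 = 0: acc unchanged = O
  bit 1 = 1: acc = O + O = O

2P = O


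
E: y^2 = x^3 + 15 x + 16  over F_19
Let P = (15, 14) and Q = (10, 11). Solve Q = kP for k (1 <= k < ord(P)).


Enumerate multiples of P until we hit Q = (10, 11):
  1P = (15, 14)
  2P = (0, 15)
  3P = (10, 11)
Match found at i = 3.

k = 3


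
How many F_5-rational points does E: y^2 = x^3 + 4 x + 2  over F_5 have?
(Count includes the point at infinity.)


For each x in F_5, count y with y^2 = x^3 + 4 x + 2 mod 5:
  x = 3: RHS = 1, y in [1, 4]  -> 2 point(s)
Affine points: 2. Add the point at infinity: total = 3.

#E(F_5) = 3


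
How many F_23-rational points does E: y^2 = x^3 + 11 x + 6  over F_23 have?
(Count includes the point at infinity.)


For each x in F_23, count y with y^2 = x^3 + 11 x + 6 mod 23:
  x = 0: RHS = 6, y in [11, 12]  -> 2 point(s)
  x = 1: RHS = 18, y in [8, 15]  -> 2 point(s)
  x = 2: RHS = 13, y in [6, 17]  -> 2 point(s)
  x = 5: RHS = 2, y in [5, 18]  -> 2 point(s)
  x = 6: RHS = 12, y in [9, 14]  -> 2 point(s)
  x = 7: RHS = 12, y in [9, 14]  -> 2 point(s)
  x = 8: RHS = 8, y in [10, 13]  -> 2 point(s)
  x = 9: RHS = 6, y in [11, 12]  -> 2 point(s)
  x = 10: RHS = 12, y in [9, 14]  -> 2 point(s)
  x = 11: RHS = 9, y in [3, 20]  -> 2 point(s)
  x = 12: RHS = 3, y in [7, 16]  -> 2 point(s)
  x = 13: RHS = 0, y in [0]  -> 1 point(s)
  x = 14: RHS = 6, y in [11, 12]  -> 2 point(s)
  x = 15: RHS = 4, y in [2, 21]  -> 2 point(s)
  x = 16: RHS = 0, y in [0]  -> 1 point(s)
  x = 17: RHS = 0, y in [0]  -> 1 point(s)
  x = 19: RHS = 13, y in [6, 17]  -> 2 point(s)
Affine points: 31. Add the point at infinity: total = 32.

#E(F_23) = 32


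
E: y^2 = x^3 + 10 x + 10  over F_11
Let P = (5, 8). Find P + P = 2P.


Doubling: s = (3 x1^2 + a) / (2 y1)
s = (3*5^2 + 10) / (2*8) mod 11 = 6
x3 = s^2 - 2 x1 mod 11 = 6^2 - 2*5 = 4
y3 = s (x1 - x3) - y1 mod 11 = 6 * (5 - 4) - 8 = 9

2P = (4, 9)


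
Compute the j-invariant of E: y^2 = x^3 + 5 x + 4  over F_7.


Delta = -16(4 a^3 + 27 b^2) mod 7 = 5
-1728 * (4 a)^3 = -1728 * (4*5)^3 mod 7 = 6
j = 6 * 5^(-1) mod 7 = 4

j = 4 (mod 7)


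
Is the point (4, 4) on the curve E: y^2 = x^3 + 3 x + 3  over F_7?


Check whether y^2 = x^3 + 3 x + 3 (mod 7) for (x, y) = (4, 4).
LHS: y^2 = 4^2 mod 7 = 2
RHS: x^3 + 3 x + 3 = 4^3 + 3*4 + 3 mod 7 = 2
LHS = RHS

Yes, on the curve


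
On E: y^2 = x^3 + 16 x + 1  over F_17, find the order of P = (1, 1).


Compute successive multiples of P until we hit O:
  1P = (1, 1)
  2P = (16, 1)
  3P = (0, 16)
  4P = (3, 12)
  5P = (5, 11)
  6P = (13, 3)
  7P = (12, 0)
  8P = (13, 14)
  ... (continuing to 14P)
  14P = O

ord(P) = 14


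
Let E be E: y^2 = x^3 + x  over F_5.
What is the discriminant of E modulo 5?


4 a^3 + 27 b^2 = 4*1^3 + 27*0^2 = 4 + 0 = 4
Delta = -16 * (4) = -64
Delta mod 5 = 1

Delta = 1 (mod 5)


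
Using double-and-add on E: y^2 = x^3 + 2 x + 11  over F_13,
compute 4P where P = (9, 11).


k = 4 = 100_2 (binary, LSB first: 001)
Double-and-add from P = (9, 11):
  bit 0 = 0: acc unchanged = O
  bit 1 = 0: acc unchanged = O
  bit 2 = 1: acc = O + (2, 7) = (2, 7)

4P = (2, 7)


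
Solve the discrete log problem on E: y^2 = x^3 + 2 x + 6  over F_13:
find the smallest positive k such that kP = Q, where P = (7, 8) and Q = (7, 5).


Enumerate multiples of P until we hit Q = (7, 5):
  1P = (7, 8)
  2P = (3, 0)
  3P = (7, 5)
Match found at i = 3.

k = 3


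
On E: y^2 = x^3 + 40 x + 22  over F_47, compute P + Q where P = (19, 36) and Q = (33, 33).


P != Q, so use the chord formula.
s = (y2 - y1) / (x2 - x1) = (44) / (14) mod 47 = 30
x3 = s^2 - x1 - x2 mod 47 = 30^2 - 19 - 33 = 2
y3 = s (x1 - x3) - y1 mod 47 = 30 * (19 - 2) - 36 = 4

P + Q = (2, 4)


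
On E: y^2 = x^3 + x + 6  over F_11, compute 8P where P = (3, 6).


k = 8 = 1000_2 (binary, LSB first: 0001)
Double-and-add from P = (3, 6):
  bit 0 = 0: acc unchanged = O
  bit 1 = 0: acc unchanged = O
  bit 2 = 0: acc unchanged = O
  bit 3 = 1: acc = O + (2, 7) = (2, 7)

8P = (2, 7)


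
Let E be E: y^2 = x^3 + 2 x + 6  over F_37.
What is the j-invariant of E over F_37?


Delta = -16(4 a^3 + 27 b^2) mod 37 = 31
-1728 * (4 a)^3 = -1728 * (4*2)^3 mod 37 = 8
j = 8 * 31^(-1) mod 37 = 11

j = 11 (mod 37)


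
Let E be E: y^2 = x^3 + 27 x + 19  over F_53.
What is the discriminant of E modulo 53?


4 a^3 + 27 b^2 = 4*27^3 + 27*19^2 = 78732 + 9747 = 88479
Delta = -16 * (88479) = -1415664
Delta mod 53 = 19

Delta = 19 (mod 53)


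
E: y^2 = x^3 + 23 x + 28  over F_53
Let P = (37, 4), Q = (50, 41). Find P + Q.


P != Q, so use the chord formula.
s = (y2 - y1) / (x2 - x1) = (37) / (13) mod 53 = 11
x3 = s^2 - x1 - x2 mod 53 = 11^2 - 37 - 50 = 34
y3 = s (x1 - x3) - y1 mod 53 = 11 * (37 - 34) - 4 = 29

P + Q = (34, 29)


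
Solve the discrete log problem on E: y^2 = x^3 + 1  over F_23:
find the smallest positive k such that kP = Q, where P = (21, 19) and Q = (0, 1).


Enumerate multiples of P until we hit Q = (0, 1):
  1P = (21, 19)
  2P = (12, 2)
  3P = (16, 16)
  4P = (2, 20)
  5P = (13, 6)
  6P = (15, 8)
  7P = (14, 13)
  8P = (0, 22)
  9P = (10, 9)
  10P = (1, 18)
  11P = (19, 11)
  12P = (22, 0)
  13P = (19, 12)
  14P = (1, 5)
  15P = (10, 14)
  16P = (0, 1)
Match found at i = 16.

k = 16


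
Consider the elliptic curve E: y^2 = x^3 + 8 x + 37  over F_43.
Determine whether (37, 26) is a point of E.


Check whether y^2 = x^3 + 8 x + 37 (mod 43) for (x, y) = (37, 26).
LHS: y^2 = 26^2 mod 43 = 31
RHS: x^3 + 8 x + 37 = 37^3 + 8*37 + 37 mod 43 = 31
LHS = RHS

Yes, on the curve


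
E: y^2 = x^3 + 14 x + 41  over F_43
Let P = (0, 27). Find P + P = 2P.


Doubling: s = (3 x1^2 + a) / (2 y1)
s = (3*0^2 + 14) / (2*27) mod 43 = 13
x3 = s^2 - 2 x1 mod 43 = 13^2 - 2*0 = 40
y3 = s (x1 - x3) - y1 mod 43 = 13 * (0 - 40) - 27 = 12

2P = (40, 12)


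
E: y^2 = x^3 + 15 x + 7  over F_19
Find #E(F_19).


For each x in F_19, count y with y^2 = x^3 + 15 x + 7 mod 19:
  x = 0: RHS = 7, y in [8, 11]  -> 2 point(s)
  x = 1: RHS = 4, y in [2, 17]  -> 2 point(s)
  x = 2: RHS = 7, y in [8, 11]  -> 2 point(s)
  x = 4: RHS = 17, y in [6, 13]  -> 2 point(s)
  x = 5: RHS = 17, y in [6, 13]  -> 2 point(s)
  x = 6: RHS = 9, y in [3, 16]  -> 2 point(s)
  x = 9: RHS = 16, y in [4, 15]  -> 2 point(s)
  x = 10: RHS = 17, y in [6, 13]  -> 2 point(s)
  x = 13: RHS = 5, y in [9, 10]  -> 2 point(s)
  x = 14: RHS = 16, y in [4, 15]  -> 2 point(s)
  x = 15: RHS = 16, y in [4, 15]  -> 2 point(s)
  x = 16: RHS = 11, y in [7, 12]  -> 2 point(s)
  x = 17: RHS = 7, y in [8, 11]  -> 2 point(s)
Affine points: 26. Add the point at infinity: total = 27.

#E(F_19) = 27


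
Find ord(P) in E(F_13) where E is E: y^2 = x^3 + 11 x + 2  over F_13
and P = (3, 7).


Compute successive multiples of P until we hit O:
  1P = (3, 7)
  2P = (8, 11)
  3P = (12, 4)
  4P = (1, 1)
  5P = (5, 0)
  6P = (1, 12)
  7P = (12, 9)
  8P = (8, 2)
  ... (continuing to 10P)
  10P = O

ord(P) = 10


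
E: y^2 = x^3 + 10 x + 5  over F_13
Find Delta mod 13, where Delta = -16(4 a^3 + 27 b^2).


4 a^3 + 27 b^2 = 4*10^3 + 27*5^2 = 4000 + 675 = 4675
Delta = -16 * (4675) = -74800
Delta mod 13 = 2

Delta = 2 (mod 13)


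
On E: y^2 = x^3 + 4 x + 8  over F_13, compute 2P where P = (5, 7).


Doubling: s = (3 x1^2 + a) / (2 y1)
s = (3*5^2 + 4) / (2*7) mod 13 = 1
x3 = s^2 - 2 x1 mod 13 = 1^2 - 2*5 = 4
y3 = s (x1 - x3) - y1 mod 13 = 1 * (5 - 4) - 7 = 7

2P = (4, 7)


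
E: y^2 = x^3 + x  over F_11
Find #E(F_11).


For each x in F_11, count y with y^2 = x^3 + 1 x + 0 mod 11:
  x = 0: RHS = 0, y in [0]  -> 1 point(s)
  x = 5: RHS = 9, y in [3, 8]  -> 2 point(s)
  x = 7: RHS = 9, y in [3, 8]  -> 2 point(s)
  x = 8: RHS = 3, y in [5, 6]  -> 2 point(s)
  x = 9: RHS = 1, y in [1, 10]  -> 2 point(s)
  x = 10: RHS = 9, y in [3, 8]  -> 2 point(s)
Affine points: 11. Add the point at infinity: total = 12.

#E(F_11) = 12


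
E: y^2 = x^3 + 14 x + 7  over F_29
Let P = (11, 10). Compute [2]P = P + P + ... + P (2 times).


k = 2 = 10_2 (binary, LSB first: 01)
Double-and-add from P = (11, 10):
  bit 0 = 0: acc unchanged = O
  bit 1 = 1: acc = O + (7, 19) = (7, 19)

2P = (7, 19)


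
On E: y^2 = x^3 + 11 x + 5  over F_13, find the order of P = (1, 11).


Compute successive multiples of P until we hit O:
  1P = (1, 11)
  2P = (7, 10)
  3P = (9, 12)
  4P = (2, 10)
  5P = (11, 12)
  6P = (4, 3)
  7P = (5, 4)
  8P = (6, 1)
  ... (continuing to 20P)
  20P = O

ord(P) = 20


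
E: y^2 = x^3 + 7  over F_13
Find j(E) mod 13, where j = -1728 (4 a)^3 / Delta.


Delta = -16(4 a^3 + 27 b^2) mod 13 = 9
-1728 * (4 a)^3 = -1728 * (4*0)^3 mod 13 = 0
j = 0 * 9^(-1) mod 13 = 0

j = 0 (mod 13)


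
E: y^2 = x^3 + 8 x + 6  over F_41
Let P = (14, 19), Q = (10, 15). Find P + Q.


P != Q, so use the chord formula.
s = (y2 - y1) / (x2 - x1) = (37) / (37) mod 41 = 1
x3 = s^2 - x1 - x2 mod 41 = 1^2 - 14 - 10 = 18
y3 = s (x1 - x3) - y1 mod 41 = 1 * (14 - 18) - 19 = 18

P + Q = (18, 18)


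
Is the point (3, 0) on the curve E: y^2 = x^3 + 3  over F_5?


Check whether y^2 = x^3 + 0 x + 3 (mod 5) for (x, y) = (3, 0).
LHS: y^2 = 0^2 mod 5 = 0
RHS: x^3 + 0 x + 3 = 3^3 + 0*3 + 3 mod 5 = 0
LHS = RHS

Yes, on the curve


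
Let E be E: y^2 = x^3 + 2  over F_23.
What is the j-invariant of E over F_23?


Delta = -16(4 a^3 + 27 b^2) mod 23 = 20
-1728 * (4 a)^3 = -1728 * (4*0)^3 mod 23 = 0
j = 0 * 20^(-1) mod 23 = 0

j = 0 (mod 23)


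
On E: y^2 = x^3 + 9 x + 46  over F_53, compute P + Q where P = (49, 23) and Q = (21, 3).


P != Q, so use the chord formula.
s = (y2 - y1) / (x2 - x1) = (33) / (25) mod 53 = 31
x3 = s^2 - x1 - x2 mod 53 = 31^2 - 49 - 21 = 43
y3 = s (x1 - x3) - y1 mod 53 = 31 * (49 - 43) - 23 = 4

P + Q = (43, 4)


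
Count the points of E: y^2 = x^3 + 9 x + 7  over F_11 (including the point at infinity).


For each x in F_11, count y with y^2 = x^3 + 9 x + 7 mod 11:
  x = 2: RHS = 0, y in [0]  -> 1 point(s)
  x = 5: RHS = 1, y in [1, 10]  -> 2 point(s)
  x = 9: RHS = 3, y in [5, 6]  -> 2 point(s)
Affine points: 5. Add the point at infinity: total = 6.

#E(F_11) = 6


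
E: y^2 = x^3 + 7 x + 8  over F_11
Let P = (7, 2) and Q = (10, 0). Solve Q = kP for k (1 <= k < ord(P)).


Enumerate multiples of P until we hit Q = (10, 0):
  1P = (7, 2)
  2P = (8, 9)
  3P = (1, 7)
  4P = (4, 1)
  5P = (5, 6)
  6P = (3, 1)
  7P = (10, 0)
Match found at i = 7.

k = 7


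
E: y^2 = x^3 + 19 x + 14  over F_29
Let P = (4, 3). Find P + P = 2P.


Doubling: s = (3 x1^2 + a) / (2 y1)
s = (3*4^2 + 19) / (2*3) mod 29 = 16
x3 = s^2 - 2 x1 mod 29 = 16^2 - 2*4 = 16
y3 = s (x1 - x3) - y1 mod 29 = 16 * (4 - 16) - 3 = 8

2P = (16, 8)


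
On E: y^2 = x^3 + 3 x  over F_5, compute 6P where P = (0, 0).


k = 6 = 110_2 (binary, LSB first: 011)
Double-and-add from P = (0, 0):
  bit 0 = 0: acc unchanged = O
  bit 1 = 1: acc = O + O = O
  bit 2 = 1: acc = O + O = O

6P = O
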